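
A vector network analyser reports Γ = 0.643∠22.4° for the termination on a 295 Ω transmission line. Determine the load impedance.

Z_L = Z_0·(1 + Γ)/(1 − Γ) = 295·(1.59 + j0.245)/(0.406 − j0.245)

Z_L ≈ 771 + j644 Ω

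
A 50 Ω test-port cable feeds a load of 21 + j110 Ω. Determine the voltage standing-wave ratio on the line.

Γ = (Z_L − Z_0)/(Z_L + Z_0) = (-29 + j110)/(71 + j110)
|Γ| = 114/131 = 0.869
VSWR = (1 + |Γ|)/(1 − |Γ|) = 1.87/0.131

VSWR ≈ 14.3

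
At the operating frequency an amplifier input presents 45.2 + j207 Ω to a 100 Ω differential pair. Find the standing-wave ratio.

VSWR ≈ 12.1

Γ = (Z_L − Z_0)/(Z_L + Z_0) = (-54.8 + j207)/(145.2 + j207)
|Γ| = 214/253 = 0.847
VSWR = (1 + |Γ|)/(1 − |Γ|) = 1.85/0.153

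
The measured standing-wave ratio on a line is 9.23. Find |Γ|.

|Γ| ≈ 0.804

|Γ| = (S − 1)/(S + 1) = (9.23 − 1)/(9.23 + 1) = 8.23/10.2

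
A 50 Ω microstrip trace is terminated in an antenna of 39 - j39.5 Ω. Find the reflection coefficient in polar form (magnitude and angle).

Γ ≈ 0.421 ∠ -81.6°

Γ = (Z_L − Z_0)/(Z_L + Z_0) = (-11 − j39.5)/(89 − j39.5)
|Γ| = 41/97.4 = 0.421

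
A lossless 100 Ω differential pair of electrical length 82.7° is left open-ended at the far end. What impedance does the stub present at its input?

Z_in ≈ −j12.8 Ω

tan(βl) = 7.81
For an open-ended stub, Z_in = −jZ_0·cot(βl) = −jZ_0/tan(βl)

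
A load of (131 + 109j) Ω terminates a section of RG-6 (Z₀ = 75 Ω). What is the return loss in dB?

RL ≈ 5.58 dB

Γ = (56 + j109)/(206 + j109), |Γ| = 0.526
RL = −20·log₁₀|Γ| = −20·log₁₀(0.526)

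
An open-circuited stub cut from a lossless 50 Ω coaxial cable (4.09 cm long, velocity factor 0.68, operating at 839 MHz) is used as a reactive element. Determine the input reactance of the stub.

X_in ≈ -28.2 Ω (capacitive)

λ = v/f = 0.68·c / 839 MHz = 0.243 m
βl = 2π·l/λ = 2π × 0.168 = 60.6°
tan(βl) = 1.77
For an open-circuited stub, Z_in = −jZ_0·cot(βl) = −jZ_0/tan(βl)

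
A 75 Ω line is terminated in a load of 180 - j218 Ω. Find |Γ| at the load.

|Γ| ≈ 0.721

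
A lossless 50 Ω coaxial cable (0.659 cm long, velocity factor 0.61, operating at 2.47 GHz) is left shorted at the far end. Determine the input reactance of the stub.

X_in ≈ 31.3 Ω (inductive)

λ = v/f = 0.61·c / 2.47 GHz = 0.0741 m
βl = 2π·l/λ = 2π × 0.0889 = 32°
tan(βl) = 0.625
For a shorted stub, Z_in = jZ_0·tan(βl)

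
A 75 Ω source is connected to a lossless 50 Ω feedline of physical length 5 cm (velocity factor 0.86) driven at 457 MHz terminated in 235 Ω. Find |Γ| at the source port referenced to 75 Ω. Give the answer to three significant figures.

|Γ| ≈ 0.62

λ = v/f = 0.86·c / 457 MHz = 0.565 m
βl = 2π·l/λ = 2π × 0.0886 = 31.9°
tan(βl) = 0.622
Z_in = Z_0·(Z_L + jZ_0·tanβl)/(Z_0 + jZ_L·tanβl) = 34.1 − j68.7 Ω
Γ_s = (Z_in − Z_s)/(Z_in + Z_s) = (-40.9 − j68.7)/(109 − j68.7), |Γ_s| = 0.62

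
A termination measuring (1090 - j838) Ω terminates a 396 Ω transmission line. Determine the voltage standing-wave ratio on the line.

Γ = (Z_L − Z_0)/(Z_L + Z_0) = (694 − j838)/(1486 − j838)
|Γ| = 1090/1710 = 0.638
VSWR = (1 + |Γ|)/(1 − |Γ|) = 1.64/0.362

VSWR ≈ 4.52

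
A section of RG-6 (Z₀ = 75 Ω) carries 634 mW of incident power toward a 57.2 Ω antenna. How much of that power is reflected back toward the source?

P_reflected ≈ 11.5 mW

Γ = (57.2 − 75)/(57.2 + 75) = -0.135
|Γ|² = 0.0181
P_refl = |Γ|²·P_inc = 11.5 mW, P_del = (1 − |Γ|²)·P_inc = 623 mW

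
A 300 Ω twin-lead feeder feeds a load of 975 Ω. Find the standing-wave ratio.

For a purely resistive load, VSWR = R_L/Z_0 or Z_0/R_L (whichever > 1) = 975/300

VSWR ≈ 3.25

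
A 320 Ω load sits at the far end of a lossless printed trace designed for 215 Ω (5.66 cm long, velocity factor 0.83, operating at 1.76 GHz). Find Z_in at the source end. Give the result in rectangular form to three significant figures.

λ = v/f = 0.83·c / 1.76 GHz = 0.141 m
βl = 2π·l/λ = 2π × 0.4 = 144°
tan(βl) = tan(144°) = -0.726
Z_in = Z_0·(Z_L + jZ_0·tanβl)/(Z_0 + jZ_L·tanβl)
     = 215·(320 − j156)/(215 − j232)

Z_in ≈ 225 + j87.5 Ω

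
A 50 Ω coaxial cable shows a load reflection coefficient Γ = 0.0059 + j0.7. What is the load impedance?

Z_L ≈ 17.2 + j47.4 Ω

Z_L = Z_0·(1 + Γ)/(1 − Γ) = 50·(1.01 + j0.7)/(0.994 − j0.7)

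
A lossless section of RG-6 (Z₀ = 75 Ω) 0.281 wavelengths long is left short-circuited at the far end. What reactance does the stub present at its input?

βl = 2π × 0.281 = 101°
tan(βl) = -5.07
For a short-circuited stub, Z_in = jZ_0·tan(βl)

X_in ≈ -380 Ω (capacitive)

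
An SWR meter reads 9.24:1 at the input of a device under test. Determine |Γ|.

|Γ| ≈ 0.805

|Γ| = (S − 1)/(S + 1) = (9.24 − 1)/(9.24 + 1) = 8.24/10.2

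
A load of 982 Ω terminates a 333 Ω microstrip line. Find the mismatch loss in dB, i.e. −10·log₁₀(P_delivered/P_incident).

mismatch loss ≈ 1.21 dB

Γ = (982 − 333)/(982 + 333) = 0.494
|Γ|² = 0.244, so P_del/P_inc = 1 − |Γ|² = 0.756
ML = −10·log₁₀(1 − |Γ|²)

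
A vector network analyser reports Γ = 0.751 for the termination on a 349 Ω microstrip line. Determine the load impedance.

Z_L ≈ 2450 Ω

Z_L = Z_0·(1 + Γ)/(1 − Γ) = 349·(1.75)/(0.249)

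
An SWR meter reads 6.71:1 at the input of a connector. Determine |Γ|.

|Γ| = (S − 1)/(S + 1) = (6.71 − 1)/(6.71 + 1) = 5.71/7.71

|Γ| ≈ 0.741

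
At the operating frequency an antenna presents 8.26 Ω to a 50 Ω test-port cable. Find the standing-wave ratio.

Γ = (8.26 − 50)/(8.26 + 50) = -0.716
VSWR = (1 + 0.716)/(1 − 0.716)

VSWR ≈ 6.05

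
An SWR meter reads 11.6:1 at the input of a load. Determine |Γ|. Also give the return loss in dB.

|Γ| ≈ 0.841; return loss ≈ 1.5 dB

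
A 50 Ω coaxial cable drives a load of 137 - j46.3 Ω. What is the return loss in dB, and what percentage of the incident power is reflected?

RL ≈ 5.82 dB; 26.2% of incident power reflected

Γ = (87 − j46.3)/(187 − j46.3), |Γ| = 0.512
RL = −20·log₁₀(0.512) = 5.82 dB
P_refl/P_inc = |Γ|² = 0.262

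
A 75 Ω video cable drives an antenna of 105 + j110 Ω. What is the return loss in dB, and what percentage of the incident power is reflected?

Γ = (30 + j110)/(180 + j110), |Γ| = 0.54
RL = −20·log₁₀(0.54) = 5.34 dB
P_refl/P_inc = |Γ|² = 0.292

RL ≈ 5.34 dB; 29.2% of incident power reflected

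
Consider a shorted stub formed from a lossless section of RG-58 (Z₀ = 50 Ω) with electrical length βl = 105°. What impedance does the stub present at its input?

Z_in ≈ −j187 Ω

tan(βl) = -3.73
For a shorted stub, Z_in = jZ_0·tan(βl)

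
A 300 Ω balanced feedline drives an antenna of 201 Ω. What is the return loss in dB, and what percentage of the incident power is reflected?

RL ≈ 14.1 dB; 3.9% of incident power reflected

Γ = (201 − 300)/(201 + 300) = -0.198
RL = −20·log₁₀(0.198) = 14.1 dB
P_refl/P_inc = |Γ|² = 0.039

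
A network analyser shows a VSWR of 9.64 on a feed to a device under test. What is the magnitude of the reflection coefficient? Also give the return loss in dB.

|Γ| ≈ 0.812; return loss ≈ 1.81 dB

|Γ| = (S − 1)/(S + 1) = (9.64 − 1)/(9.64 + 1) = 8.64/10.6
RL = −20·log₁₀|Γ| = −20·log₁₀(0.812)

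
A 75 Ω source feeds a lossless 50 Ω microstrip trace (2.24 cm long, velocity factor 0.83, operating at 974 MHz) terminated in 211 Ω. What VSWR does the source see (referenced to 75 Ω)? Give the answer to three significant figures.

VSWR ≈ 3.82

λ = v/f = 0.83·c / 974 MHz = 0.256 m
βl = 2π·l/λ = 2π × 0.0876 = 31.5°
tan(βl) = 0.614
Z_in = Z_0·(Z_L + jZ_0·tanβl)/(Z_0 + jZ_L·tanβl) = 37.7 − j66.9 Ω
Γ_s = (Z_in − Z_s)/(Z_in + Z_s) = (-37.3 − j66.9)/(113 − j66.9), |Γ_s| = 0.585
VSWR = (1 + |Γ_s|)/(1 − |Γ_s|)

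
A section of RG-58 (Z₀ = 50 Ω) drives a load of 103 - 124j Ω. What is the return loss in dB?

RL ≈ 3.29 dB

Γ = (53 − j124)/(153 − j124), |Γ| = 0.685
RL = −20·log₁₀|Γ| = −20·log₁₀(0.685)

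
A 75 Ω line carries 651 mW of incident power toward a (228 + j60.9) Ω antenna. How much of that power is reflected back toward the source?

P_reflected ≈ 185 mW

|Γ| = |(153 + j60.9)/(303 + j60.9)| = 0.533
|Γ|² = 0.284
P_refl = |Γ|²·P_inc = 185 mW, P_del = (1 − |Γ|²)·P_inc = 466 mW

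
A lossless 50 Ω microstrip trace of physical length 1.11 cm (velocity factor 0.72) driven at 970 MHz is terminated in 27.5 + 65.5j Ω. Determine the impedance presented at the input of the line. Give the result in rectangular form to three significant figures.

λ = v/f = 0.72·c / 970 MHz = 0.223 m
βl = 2π·l/λ = 2π × 0.0498 = 17.9°
tan(βl) = tan(17.9°) = 0.324
Z_in = Z_0·(Z_L + jZ_0·tanβl)/(Z_0 + jZ_L·tanβl)
     = 50·(27.5 + j81.7)/(28.8 + j8.91)

Z_in ≈ 83.7 + j116 Ω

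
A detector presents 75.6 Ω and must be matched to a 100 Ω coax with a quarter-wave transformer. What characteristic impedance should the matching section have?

Z_qwt = √(Z_0·R_L) = √(100 × 75.6) = √7560

Z_qwt ≈ 86.9 Ω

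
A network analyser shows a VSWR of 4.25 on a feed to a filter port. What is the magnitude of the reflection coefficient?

|Γ| = (S − 1)/(S + 1) = (4.25 − 1)/(4.25 + 1) = 3.25/5.25

|Γ| ≈ 0.619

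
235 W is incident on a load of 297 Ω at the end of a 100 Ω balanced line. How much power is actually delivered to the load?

Γ = (297 − 100)/(297 + 100) = 0.496
|Γ|² = 0.246
P_refl = |Γ|²·P_inc = 57.9 W, P_del = (1 − |Γ|²)·P_inc = 177 W

P_delivered ≈ 177 W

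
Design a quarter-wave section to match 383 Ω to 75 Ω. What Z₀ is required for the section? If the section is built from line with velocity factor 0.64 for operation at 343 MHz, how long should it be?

Z_qwt = √(Z_0·R_L) = √(75 × 383) = √28720
λ = 0.64·c/f = 0.56 m, so l = λ/4 = 0.14 m

Z_qwt ≈ 169 Ω; length ≈ 14 cm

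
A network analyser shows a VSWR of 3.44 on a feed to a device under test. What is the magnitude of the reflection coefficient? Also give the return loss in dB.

|Γ| ≈ 0.55; return loss ≈ 5.2 dB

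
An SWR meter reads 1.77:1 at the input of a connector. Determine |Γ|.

|Γ| ≈ 0.278

|Γ| = (S − 1)/(S + 1) = (1.77 − 1)/(1.77 + 1) = 0.77/2.77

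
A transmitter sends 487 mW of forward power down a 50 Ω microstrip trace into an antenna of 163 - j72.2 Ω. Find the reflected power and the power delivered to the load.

P_reflected ≈ 173 mW; P_delivered ≈ 314 mW

|Γ| = |(113 − j72.2)/(213 − j72.2)| = 0.596
|Γ|² = 0.355
P_refl = |Γ|²·P_inc = 173 mW, P_del = (1 − |Γ|²)·P_inc = 314 mW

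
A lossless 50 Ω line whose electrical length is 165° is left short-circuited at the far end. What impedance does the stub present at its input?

Z_in ≈ −j13.4 Ω

tan(βl) = -0.268
For a short-circuited stub, Z_in = jZ_0·tan(βl)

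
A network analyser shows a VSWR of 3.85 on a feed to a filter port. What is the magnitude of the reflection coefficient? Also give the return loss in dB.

|Γ| = (S − 1)/(S + 1) = (3.85 − 1)/(3.85 + 1) = 2.85/4.85
RL = −20·log₁₀|Γ| = −20·log₁₀(0.588)

|Γ| ≈ 0.588; return loss ≈ 4.62 dB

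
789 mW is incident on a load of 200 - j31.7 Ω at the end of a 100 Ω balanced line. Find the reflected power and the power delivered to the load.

|Γ| = |(100 − j31.7)/(300 − j31.7)| = 0.348
|Γ|² = 0.121
P_refl = |Γ|²·P_inc = 95.4 mW, P_del = (1 − |Γ|²)·P_inc = 694 mW

P_reflected ≈ 95.4 mW; P_delivered ≈ 694 mW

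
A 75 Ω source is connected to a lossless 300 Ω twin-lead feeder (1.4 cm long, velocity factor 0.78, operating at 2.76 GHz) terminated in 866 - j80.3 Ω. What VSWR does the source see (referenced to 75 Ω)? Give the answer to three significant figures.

VSWR ≈ 4.05

λ = v/f = 0.78·c / 2.76 GHz = 0.0848 m
βl = 2π·l/λ = 2π × 0.165 = 59.4°
tan(βl) = 1.69
Z_in = Z_0·(Z_L + jZ_0·tanβl)/(Z_0 + jZ_L·tanβl) = 129 − j139 Ω
Γ_s = (Z_in − Z_s)/(Z_in + Z_s) = (53.8 − j139)/(204 − j139), |Γ_s| = 0.604
VSWR = (1 + |Γ_s|)/(1 − |Γ_s|)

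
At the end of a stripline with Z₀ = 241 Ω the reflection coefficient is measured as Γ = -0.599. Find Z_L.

Z_L = Z_0·(1 + Γ)/(1 − Γ) = 241·(0.401)/(1.6)

Z_L ≈ 60.4 Ω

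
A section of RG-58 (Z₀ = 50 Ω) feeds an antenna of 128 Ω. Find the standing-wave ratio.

VSWR ≈ 2.56

Γ = (128 − 50)/(128 + 50) = 0.438
VSWR = (1 + 0.438)/(1 − 0.438)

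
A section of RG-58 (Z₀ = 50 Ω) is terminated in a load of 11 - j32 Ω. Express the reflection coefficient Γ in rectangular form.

Γ ≈ -0.286 − j0.674

Γ = (Z_L − Z_0)/(Z_L + Z_0) = (-39 − j32)/(61 − j32)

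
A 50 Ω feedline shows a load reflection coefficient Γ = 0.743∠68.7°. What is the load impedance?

Z_L ≈ 22.1 + j68.4 Ω

Z_L = Z_0·(1 + Γ)/(1 − Γ) = 50·(1.27 + j0.692)/(0.73 − j0.692)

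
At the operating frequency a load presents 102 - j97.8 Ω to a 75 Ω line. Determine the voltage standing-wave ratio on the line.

VSWR ≈ 3.01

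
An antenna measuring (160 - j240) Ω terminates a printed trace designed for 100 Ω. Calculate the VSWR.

Γ = (Z_L − Z_0)/(Z_L + Z_0) = (60 − j240)/(260 − j240)
|Γ| = 247/354 = 0.699
VSWR = (1 + |Γ|)/(1 − |Γ|) = 1.7/0.301

VSWR ≈ 5.65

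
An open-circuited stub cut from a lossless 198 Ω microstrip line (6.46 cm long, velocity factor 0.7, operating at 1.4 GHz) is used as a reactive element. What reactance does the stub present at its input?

λ = v/f = 0.7·c / 1.4 GHz = 0.15 m
βl = 2π·l/λ = 2π × 0.431 = 155°
tan(βl) = -0.465
For an open-circuited stub, Z_in = −jZ_0·cot(βl) = −jZ_0/tan(βl)

X_in ≈ 425 Ω (inductive)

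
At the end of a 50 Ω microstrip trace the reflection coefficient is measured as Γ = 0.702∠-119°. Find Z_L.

Z_L = Z_0·(1 + Γ)/(1 − Γ) = 50·(0.66 − j0.614)/(1.34 + j0.614)

Z_L ≈ 11.7 − j28.2 Ω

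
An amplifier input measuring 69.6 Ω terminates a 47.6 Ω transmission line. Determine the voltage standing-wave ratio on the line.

VSWR ≈ 1.46

Γ = (69.6 − 47.6)/(69.6 + 47.6) = 0.188
VSWR = (1 + 0.188)/(1 − 0.188)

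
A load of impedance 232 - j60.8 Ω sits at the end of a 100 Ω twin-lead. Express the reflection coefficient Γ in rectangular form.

Γ = (Z_L − Z_0)/(Z_L + Z_0) = (132 − j60.8)/(332 − j60.8)

Γ ≈ 0.417 − j0.107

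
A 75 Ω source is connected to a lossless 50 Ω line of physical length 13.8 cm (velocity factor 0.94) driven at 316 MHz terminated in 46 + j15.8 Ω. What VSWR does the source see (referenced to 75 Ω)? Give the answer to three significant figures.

λ = v/f = 0.94·c / 316 MHz = 0.892 m
βl = 2π·l/λ = 2π × 0.155 = 55.7°
tan(βl) = 1.46
Z_in = Z_0·(Z_L + jZ_0·tanβl)/(Z_0 + jZ_L·tanβl) = 68.8 − j6.72 Ω
Γ_s = (Z_in − Z_s)/(Z_in + Z_s) = (-6.24 − j6.72)/(144 − j6.72), |Γ_s| = 0.0637
VSWR = (1 + |Γ_s|)/(1 − |Γ_s|)

VSWR ≈ 1.14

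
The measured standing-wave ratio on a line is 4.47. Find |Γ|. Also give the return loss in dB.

|Γ| ≈ 0.634; return loss ≈ 3.95 dB

|Γ| = (S − 1)/(S + 1) = (4.47 − 1)/(4.47 + 1) = 3.47/5.47
RL = −20·log₁₀|Γ| = −20·log₁₀(0.634)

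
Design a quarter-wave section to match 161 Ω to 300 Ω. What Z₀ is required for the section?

Z_qwt = √(Z_0·R_L) = √(300 × 161) = √48300

Z_qwt ≈ 220 Ω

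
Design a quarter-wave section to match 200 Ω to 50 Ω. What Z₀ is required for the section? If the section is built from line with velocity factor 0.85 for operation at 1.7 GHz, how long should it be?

Z_qwt = √(Z_0·R_L) = √(50 × 200) = √10000
λ = 0.85·c/f = 0.15 m, so l = λ/4 = 0.0375 m

Z_qwt ≈ 100 Ω; length ≈ 3.75 cm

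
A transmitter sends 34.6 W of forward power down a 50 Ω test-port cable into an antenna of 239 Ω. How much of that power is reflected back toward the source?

P_reflected ≈ 14.8 W

Γ = (239 − 50)/(239 + 50) = 0.654
|Γ|² = 0.428
P_refl = |Γ|²·P_inc = 14.8 W, P_del = (1 − |Γ|²)·P_inc = 19.8 W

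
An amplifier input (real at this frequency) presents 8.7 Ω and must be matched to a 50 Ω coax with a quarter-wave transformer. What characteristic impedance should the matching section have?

Z_qwt = √(Z_0·R_L) = √(50 × 8.7) = √435

Z_qwt ≈ 20.9 Ω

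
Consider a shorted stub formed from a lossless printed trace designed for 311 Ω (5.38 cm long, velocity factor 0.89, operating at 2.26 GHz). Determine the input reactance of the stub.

X_in ≈ -89.5 Ω (capacitive)

λ = v/f = 0.89·c / 2.26 GHz = 0.118 m
βl = 2π·l/λ = 2π × 0.455 = 164°
tan(βl) = -0.288
For a shorted stub, Z_in = jZ_0·tan(βl)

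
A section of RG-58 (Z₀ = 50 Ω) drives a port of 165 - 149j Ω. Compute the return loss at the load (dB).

Γ = (115 − j149)/(215 − j149), |Γ| = 0.72
RL = −20·log₁₀|Γ| = −20·log₁₀(0.72)

RL ≈ 2.86 dB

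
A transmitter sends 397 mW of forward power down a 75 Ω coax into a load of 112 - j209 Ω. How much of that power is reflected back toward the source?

|Γ| = |(37 − j209)/(187 − j209)| = 0.757
|Γ|² = 0.573
P_refl = |Γ|²·P_inc = 227 mW, P_del = (1 − |Γ|²)·P_inc = 170 mW

P_reflected ≈ 227 mW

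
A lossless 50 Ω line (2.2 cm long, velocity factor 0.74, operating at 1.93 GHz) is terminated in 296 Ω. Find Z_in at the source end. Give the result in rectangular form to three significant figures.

Z_in ≈ 9.67 − j18.7 Ω

λ = v/f = 0.74·c / 1.93 GHz = 0.115 m
βl = 2π·l/λ = 2π × 0.191 = 68.9°
tan(βl) = tan(68.9°) = 2.59
Z_in = Z_0·(Z_L + jZ_0·tanβl)/(Z_0 + jZ_L·tanβl)
     = 50·(296 + j129)/(50 + j765)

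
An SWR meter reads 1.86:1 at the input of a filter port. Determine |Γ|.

|Γ| ≈ 0.301

|Γ| = (S − 1)/(S + 1) = (1.86 − 1)/(1.86 + 1) = 0.86/2.86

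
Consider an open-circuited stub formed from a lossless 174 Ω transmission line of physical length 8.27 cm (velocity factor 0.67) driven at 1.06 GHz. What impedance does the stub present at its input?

Z_in ≈ +j410 Ω

λ = v/f = 0.67·c / 1.06 GHz = 0.19 m
βl = 2π·l/λ = 2π × 0.436 = 157°
tan(βl) = -0.424
For an open-circuited stub, Z_in = −jZ_0·cot(βl) = −jZ_0/tan(βl)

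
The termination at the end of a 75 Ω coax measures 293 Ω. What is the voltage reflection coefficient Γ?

Γ = (Z_L − Z_0)/(Z_L + Z_0) = (293 − 75)/(293 + 75) = 218/368

Γ = 0.592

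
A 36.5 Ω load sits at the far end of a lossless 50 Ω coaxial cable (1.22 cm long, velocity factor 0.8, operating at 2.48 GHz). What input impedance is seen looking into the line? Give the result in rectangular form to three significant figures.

Z_in ≈ 47.8 + j15.3 Ω

λ = v/f = 0.8·c / 2.48 GHz = 0.0968 m
βl = 2π·l/λ = 2π × 0.126 = 45.4°
tan(βl) = tan(45.4°) = 1.01
Z_in = Z_0·(Z_L + jZ_0·tanβl)/(Z_0 + jZ_L·tanβl)
     = 50·(36.5 + j50.7)/(50 + j37)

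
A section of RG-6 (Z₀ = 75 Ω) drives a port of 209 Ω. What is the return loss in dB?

Γ = (209 − 75)/(209 + 75) = 0.472
RL = −20·log₁₀|Γ| = −20·log₁₀(0.472)

RL ≈ 6.52 dB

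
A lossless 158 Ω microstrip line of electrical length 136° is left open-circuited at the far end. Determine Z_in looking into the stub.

Z_in ≈ +j164 Ω

tan(βl) = -0.966
For an open-circuited stub, Z_in = −jZ_0·cot(βl) = −jZ_0/tan(βl)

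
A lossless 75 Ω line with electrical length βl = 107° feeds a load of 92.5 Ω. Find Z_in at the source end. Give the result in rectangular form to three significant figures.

tan(βl) = tan(107°) = -3.27
Z_in = Z_0·(Z_L + jZ_0·tanβl)/(Z_0 + jZ_L·tanβl)
     = 75·(92.5 − j245)/(75 − j303)

Z_in ≈ 62.6 + j7.4 Ω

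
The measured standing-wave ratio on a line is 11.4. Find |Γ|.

|Γ| = (S − 1)/(S + 1) = (11.4 − 1)/(11.4 + 1) = 10.4/12.4

|Γ| ≈ 0.839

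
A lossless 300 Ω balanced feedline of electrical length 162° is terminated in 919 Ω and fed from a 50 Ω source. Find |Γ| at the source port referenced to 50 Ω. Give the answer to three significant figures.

|Γ| ≈ 0.888

tan(βl) = -0.325
Z_in = Z_0·(Z_L + jZ_0·tanβl)/(Z_0 + jZ_L·tanβl) = 510 + j411 Ω
Γ_s = (Z_in − Z_s)/(Z_in + Z_s) = (460 + j411)/(560 + j411), |Γ_s| = 0.888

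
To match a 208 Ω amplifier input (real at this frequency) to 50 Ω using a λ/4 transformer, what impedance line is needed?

Z_qwt ≈ 102 Ω

Z_qwt = √(Z_0·R_L) = √(50 × 208) = √10400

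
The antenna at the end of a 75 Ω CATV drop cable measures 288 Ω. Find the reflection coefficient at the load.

Γ = 0.587

Γ = (Z_L − Z_0)/(Z_L + Z_0) = (288 − 75)/(288 + 75) = 213/363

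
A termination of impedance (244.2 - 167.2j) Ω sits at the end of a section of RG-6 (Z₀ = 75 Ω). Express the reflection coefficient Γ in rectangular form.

Γ = (Z_L − Z_0)/(Z_L + Z_0) = (169.2 − j167.2)/(319.2 − j167.2)

Γ ≈ 0.631 − j0.193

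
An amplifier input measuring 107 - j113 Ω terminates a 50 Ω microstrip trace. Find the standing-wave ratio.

VSWR ≈ 4.79

Γ = (Z_L − Z_0)/(Z_L + Z_0) = (57 − j113)/(157 − j113)
|Γ| = 127/193 = 0.654
VSWR = (1 + |Γ|)/(1 − |Γ|) = 1.65/0.346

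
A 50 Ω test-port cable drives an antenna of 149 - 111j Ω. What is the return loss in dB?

RL ≈ 3.71 dB

Γ = (99 − j111)/(199 − j111), |Γ| = 0.653
RL = −20·log₁₀|Γ| = −20·log₁₀(0.653)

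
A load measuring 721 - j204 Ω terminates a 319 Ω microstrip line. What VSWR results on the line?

Γ = (Z_L − Z_0)/(Z_L + Z_0) = (402 − j204)/(1040 − j204)
|Γ| = 451/1060 = 0.425
VSWR = (1 + |Γ|)/(1 − |Γ|) = 1.43/0.575

VSWR ≈ 2.48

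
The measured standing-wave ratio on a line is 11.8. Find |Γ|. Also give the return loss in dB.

|Γ| = (S − 1)/(S + 1) = (11.8 − 1)/(11.8 + 1) = 10.8/12.8
RL = −20·log₁₀|Γ| = −20·log₁₀(0.844)

|Γ| ≈ 0.844; return loss ≈ 1.48 dB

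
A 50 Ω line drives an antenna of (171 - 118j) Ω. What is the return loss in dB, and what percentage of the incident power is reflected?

RL ≈ 3.42 dB; 45.5% of incident power reflected

Γ = (121 − j118)/(221 − j118), |Γ| = 0.675
RL = −20·log₁₀(0.675) = 3.42 dB
P_refl/P_inc = |Γ|² = 0.455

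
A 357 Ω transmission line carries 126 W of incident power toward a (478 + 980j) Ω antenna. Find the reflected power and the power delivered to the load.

|Γ| = |(121 + j980)/(835 + j980)| = 0.767
|Γ|² = 0.588
P_refl = |Γ|²·P_inc = 74.1 W, P_del = (1 − |Γ|²)·P_inc = 51.9 W

P_reflected ≈ 74.1 W; P_delivered ≈ 51.9 W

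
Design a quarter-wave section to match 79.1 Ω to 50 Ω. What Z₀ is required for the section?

Z_qwt ≈ 62.9 Ω

Z_qwt = √(Z_0·R_L) = √(50 × 79.1) = √3955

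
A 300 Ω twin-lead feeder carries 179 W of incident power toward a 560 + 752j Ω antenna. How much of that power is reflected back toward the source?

|Γ| = |(260 + j752)/(860 + j752)| = 0.696
|Γ|² = 0.485
P_refl = |Γ|²·P_inc = 86.8 W, P_del = (1 − |Γ|²)·P_inc = 92.2 W

P_reflected ≈ 86.8 W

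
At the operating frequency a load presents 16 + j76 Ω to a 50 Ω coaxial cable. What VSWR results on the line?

VSWR ≈ 10.6

Γ = (Z_L − Z_0)/(Z_L + Z_0) = (-34 + j76)/(66 + j76)
|Γ| = 83.3/101 = 0.827
VSWR = (1 + |Γ|)/(1 − |Γ|) = 1.83/0.173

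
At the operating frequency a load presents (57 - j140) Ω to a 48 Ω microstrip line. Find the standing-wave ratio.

Γ = (Z_L − Z_0)/(Z_L + Z_0) = (9 − j140)/(105 − j140)
|Γ| = 140/175 = 0.802
VSWR = (1 + |Γ|)/(1 − |Γ|) = 1.8/0.198

VSWR ≈ 9.08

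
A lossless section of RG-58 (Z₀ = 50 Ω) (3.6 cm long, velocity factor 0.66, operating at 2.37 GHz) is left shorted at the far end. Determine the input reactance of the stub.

λ = v/f = 0.66·c / 2.37 GHz = 0.0835 m
βl = 2π·l/λ = 2π × 0.431 = 155°
tan(βl) = -0.464
For a shorted stub, Z_in = jZ_0·tan(βl)

X_in ≈ -23.2 Ω (capacitive)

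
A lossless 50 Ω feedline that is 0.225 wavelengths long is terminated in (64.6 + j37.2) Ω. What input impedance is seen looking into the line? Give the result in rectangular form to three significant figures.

Z_in ≈ 32.9 − j22.8 Ω

βl = 2π × 0.225 = 81°
tan(βl) = tan(81°) = 6.31
Z_in = Z_0·(Z_L + jZ_0·tanβl)/(Z_0 + jZ_L·tanβl)
     = 50·(64.6 + j353)/(-185 + j408)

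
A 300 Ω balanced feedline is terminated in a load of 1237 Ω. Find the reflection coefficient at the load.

Γ = (Z_L − Z_0)/(Z_L + Z_0) = (1237 − 300)/(1237 + 300) = 937/1537

Γ = 0.61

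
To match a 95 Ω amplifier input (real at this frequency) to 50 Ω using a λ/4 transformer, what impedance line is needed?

Z_qwt = √(Z_0·R_L) = √(50 × 95) = √4750

Z_qwt ≈ 68.9 Ω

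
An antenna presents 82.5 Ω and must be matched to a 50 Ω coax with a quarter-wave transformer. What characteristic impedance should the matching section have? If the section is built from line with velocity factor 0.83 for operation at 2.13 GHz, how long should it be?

Z_qwt ≈ 64.2 Ω; length ≈ 2.92 cm

Z_qwt = √(Z_0·R_L) = √(50 × 82.5) = √4125
λ = 0.83·c/f = 0.117 m, so l = λ/4 = 0.0292 m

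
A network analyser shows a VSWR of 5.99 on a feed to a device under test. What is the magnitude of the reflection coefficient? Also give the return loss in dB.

|Γ| = (S − 1)/(S + 1) = (5.99 − 1)/(5.99 + 1) = 4.99/6.99
RL = −20·log₁₀|Γ| = −20·log₁₀(0.714)

|Γ| ≈ 0.714; return loss ≈ 2.93 dB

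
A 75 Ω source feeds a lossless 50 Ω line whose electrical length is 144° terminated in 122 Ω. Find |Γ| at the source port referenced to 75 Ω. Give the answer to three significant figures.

|Γ| ≈ 0.414

tan(βl) = -0.727
Z_in = Z_0·(Z_L + jZ_0·tanβl)/(Z_0 + jZ_L·tanβl) = 45 + j43.4 Ω
Γ_s = (Z_in − Z_s)/(Z_in + Z_s) = (-30 + j43.4)/(120 + j43.4), |Γ_s| = 0.414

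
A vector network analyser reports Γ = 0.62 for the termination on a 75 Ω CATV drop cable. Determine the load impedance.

Z_L = Z_0·(1 + Γ)/(1 − Γ) = 75·(1.62)/(0.38)

Z_L ≈ 320 Ω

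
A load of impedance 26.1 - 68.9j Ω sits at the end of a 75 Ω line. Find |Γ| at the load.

Γ = (Z_L − Z_0)/(Z_L + Z_0) = (-48.9 − j68.9)/(101.1 − j68.9)
|Γ| = 84.5/122

|Γ| ≈ 0.691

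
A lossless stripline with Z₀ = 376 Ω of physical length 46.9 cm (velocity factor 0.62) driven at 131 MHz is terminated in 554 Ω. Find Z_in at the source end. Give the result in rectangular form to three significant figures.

λ = v/f = 0.62·c / 131 MHz = 1.42 m
βl = 2π·l/λ = 2π × 0.33 = 119°
tan(βl) = tan(119°) = -1.81
Z_in = Z_0·(Z_L + jZ_0·tanβl)/(Z_0 + jZ_L·tanβl)
     = 376·(554 − j681)/(376 − j1000)

Z_in ≈ 292 + j98.2 Ω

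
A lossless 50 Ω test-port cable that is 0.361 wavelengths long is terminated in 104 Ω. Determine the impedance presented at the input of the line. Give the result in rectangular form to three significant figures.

βl = 2π × 0.361 = 130°
tan(βl) = tan(130°) = -1.19
Z_in = Z_0·(Z_L + jZ_0·tanβl)/(Z_0 + jZ_L·tanβl)
     = 50·(104 − j59.7)/(50 − j124)

Z_in ≈ 35.2 + j27.7 Ω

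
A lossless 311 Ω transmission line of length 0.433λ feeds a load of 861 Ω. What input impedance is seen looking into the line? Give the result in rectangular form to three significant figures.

Z_in ≈ 407 + j366 Ω

βl = 2π × 0.433 = 156°
tan(βl) = tan(156°) = -0.448
Z_in = Z_0·(Z_L + jZ_0·tanβl)/(Z_0 + jZ_L·tanβl)
     = 311·(861 − j139)/(311 − j386)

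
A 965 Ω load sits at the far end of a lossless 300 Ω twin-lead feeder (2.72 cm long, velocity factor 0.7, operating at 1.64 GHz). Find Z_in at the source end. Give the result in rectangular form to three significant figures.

λ = v/f = 0.7·c / 1.64 GHz = 0.128 m
βl = 2π·l/λ = 2π × 0.212 = 76.5°
tan(βl) = tan(76.5°) = 4.16
Z_in = Z_0·(Z_L + jZ_0·tanβl)/(Z_0 + jZ_L·tanβl)
     = 300·(965 + j1250)/(300 + j4010)

Z_in ≈ 98.1 − j64.8 Ω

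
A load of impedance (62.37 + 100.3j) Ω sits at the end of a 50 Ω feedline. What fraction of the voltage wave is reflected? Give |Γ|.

Γ = (Z_L − Z_0)/(Z_L + Z_0) = (12.37 + j100.3)/(112.4 + j100.3)
|Γ| = 101/151

|Γ| ≈ 0.671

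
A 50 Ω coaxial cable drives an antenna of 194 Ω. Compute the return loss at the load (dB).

Γ = (194 − 50)/(194 + 50) = 0.59
RL = −20·log₁₀|Γ| = −20·log₁₀(0.59)

RL ≈ 4.58 dB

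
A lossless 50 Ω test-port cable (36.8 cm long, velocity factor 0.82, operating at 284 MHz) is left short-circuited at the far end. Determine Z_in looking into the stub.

Z_in ≈ −j25.5 Ω

λ = v/f = 0.82·c / 284 MHz = 0.866 m
βl = 2π·l/λ = 2π × 0.425 = 153°
tan(βl) = -0.511
For a short-circuited stub, Z_in = jZ_0·tan(βl)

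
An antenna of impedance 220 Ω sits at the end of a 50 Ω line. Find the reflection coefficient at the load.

Γ = 0.63

Γ = (Z_L − Z_0)/(Z_L + Z_0) = (220 − 50)/(220 + 50) = 170/270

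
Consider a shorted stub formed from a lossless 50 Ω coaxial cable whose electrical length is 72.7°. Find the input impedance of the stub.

Z_in ≈ +j161 Ω

tan(βl) = 3.21
For a shorted stub, Z_in = jZ_0·tan(βl)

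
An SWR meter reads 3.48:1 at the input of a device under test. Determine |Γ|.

|Γ| ≈ 0.554

|Γ| = (S − 1)/(S + 1) = (3.48 − 1)/(3.48 + 1) = 2.48/4.48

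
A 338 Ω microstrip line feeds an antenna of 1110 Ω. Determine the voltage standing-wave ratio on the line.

Γ = (1110 − 338)/(1110 + 338) = 0.533
VSWR = (1 + 0.533)/(1 − 0.533)

VSWR ≈ 3.28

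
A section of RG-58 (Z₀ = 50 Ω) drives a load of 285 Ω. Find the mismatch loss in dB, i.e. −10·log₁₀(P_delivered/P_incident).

Γ = (285 − 50)/(285 + 50) = 0.701
|Γ|² = 0.492, so P_del/P_inc = 1 − |Γ|² = 0.508
ML = −10·log₁₀(1 − |Γ|²)

mismatch loss ≈ 2.94 dB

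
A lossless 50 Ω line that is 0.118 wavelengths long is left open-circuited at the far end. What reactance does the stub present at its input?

βl = 2π × 0.118 = 42.5°
tan(βl) = 0.916
For an open-circuited stub, Z_in = −jZ_0·cot(βl) = −jZ_0/tan(βl)

X_in ≈ -54.6 Ω (capacitive)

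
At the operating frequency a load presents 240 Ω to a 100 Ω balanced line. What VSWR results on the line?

Γ = (240 − 100)/(240 + 100) = 0.412
VSWR = (1 + 0.412)/(1 − 0.412)

VSWR ≈ 2.4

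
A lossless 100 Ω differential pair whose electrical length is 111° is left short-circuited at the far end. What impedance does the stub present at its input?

Z_in ≈ −j261 Ω

tan(βl) = -2.61
For a short-circuited stub, Z_in = jZ_0·tan(βl)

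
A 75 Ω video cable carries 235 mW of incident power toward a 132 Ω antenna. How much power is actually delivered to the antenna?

Γ = (132 − 75)/(132 + 75) = 0.275
|Γ|² = 0.0758
P_refl = |Γ|²·P_inc = 17.8 mW, P_del = (1 − |Γ|²)·P_inc = 217 mW

P_delivered ≈ 217 mW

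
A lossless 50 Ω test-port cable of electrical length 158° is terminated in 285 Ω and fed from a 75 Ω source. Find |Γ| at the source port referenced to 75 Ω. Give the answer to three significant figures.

tan(βl) = -0.404
Z_in = Z_0·(Z_L + jZ_0·tanβl)/(Z_0 + jZ_L·tanβl) = 52.6 + j101 Ω
Γ_s = (Z_in − Z_s)/(Z_in + Z_s) = (-22.4 + j101)/(128 + j101), |Γ_s| = 0.635

|Γ| ≈ 0.635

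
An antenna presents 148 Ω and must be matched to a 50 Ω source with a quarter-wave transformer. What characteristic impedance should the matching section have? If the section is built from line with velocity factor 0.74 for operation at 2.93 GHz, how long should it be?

Z_qwt ≈ 86 Ω; length ≈ 1.89 cm

Z_qwt = √(Z_0·R_L) = √(50 × 148) = √7400
λ = 0.74·c/f = 0.0758 m, so l = λ/4 = 0.0189 m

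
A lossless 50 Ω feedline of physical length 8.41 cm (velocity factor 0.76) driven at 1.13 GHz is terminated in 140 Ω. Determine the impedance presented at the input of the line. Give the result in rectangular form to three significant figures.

λ = v/f = 0.76·c / 1.13 GHz = 0.202 m
βl = 2π·l/λ = 2π × 0.417 = 150°
tan(βl) = tan(150°) = -0.576
Z_in = Z_0·(Z_L + jZ_0·tanβl)/(Z_0 + jZ_L·tanβl)
     = 50·(140 − j28.8)/(50 − j80.7)

Z_in ≈ 51.8 + j54.7 Ω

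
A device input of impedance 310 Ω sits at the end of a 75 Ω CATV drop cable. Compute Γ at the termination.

Γ = 0.61

Γ = (Z_L − Z_0)/(Z_L + Z_0) = (310 − 75)/(310 + 75) = 235/385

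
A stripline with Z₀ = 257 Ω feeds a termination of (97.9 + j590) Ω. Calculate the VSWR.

VSWR ≈ 16.8

Γ = (Z_L − Z_0)/(Z_L + Z_0) = (-159.1 + j590)/(354.9 + j590)
|Γ| = 611/689 = 0.888
VSWR = (1 + |Γ|)/(1 − |Γ|) = 1.89/0.112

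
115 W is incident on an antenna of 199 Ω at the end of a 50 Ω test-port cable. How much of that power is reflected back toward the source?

P_reflected ≈ 41.2 W

Γ = (199 − 50)/(199 + 50) = 0.598
|Γ|² = 0.358
P_refl = |Γ|²·P_inc = 41.2 W, P_del = (1 − |Γ|²)·P_inc = 73.8 W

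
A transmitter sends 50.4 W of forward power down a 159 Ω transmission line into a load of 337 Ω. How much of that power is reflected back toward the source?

P_reflected ≈ 6.49 W

Γ = (337 − 159)/(337 + 159) = 0.359
|Γ|² = 0.129
P_refl = |Γ|²·P_inc = 6.49 W, P_del = (1 − |Γ|²)·P_inc = 43.9 W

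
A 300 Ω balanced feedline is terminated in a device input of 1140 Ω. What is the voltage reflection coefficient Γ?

Γ = 0.583

Γ = (Z_L − Z_0)/(Z_L + Z_0) = (1140 − 300)/(1140 + 300) = 840/1440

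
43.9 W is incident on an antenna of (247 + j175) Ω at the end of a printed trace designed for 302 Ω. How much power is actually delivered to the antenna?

P_delivered ≈ 39.5 W

|Γ| = |(-55 + j175)/(549 + j175)| = 0.318
|Γ|² = 0.101
P_refl = |Γ|²·P_inc = 4.45 W, P_del = (1 − |Γ|²)·P_inc = 39.5 W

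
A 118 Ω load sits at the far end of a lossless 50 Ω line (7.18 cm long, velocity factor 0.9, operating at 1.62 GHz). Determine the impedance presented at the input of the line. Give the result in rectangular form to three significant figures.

Z_in ≈ 65.2 + j48.2 Ω

λ = v/f = 0.9·c / 1.62 GHz = 0.167 m
βl = 2π·l/λ = 2π × 0.431 = 155°
tan(βl) = tan(155°) = -0.464
Z_in = Z_0·(Z_L + jZ_0·tanβl)/(Z_0 + jZ_L·tanβl)
     = 50·(118 − j23.2)/(50 − j54.8)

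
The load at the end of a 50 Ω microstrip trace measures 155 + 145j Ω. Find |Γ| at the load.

|Γ| ≈ 0.713

Γ = (Z_L − Z_0)/(Z_L + Z_0) = (105 + j145)/(205 + j145)
|Γ| = 179/251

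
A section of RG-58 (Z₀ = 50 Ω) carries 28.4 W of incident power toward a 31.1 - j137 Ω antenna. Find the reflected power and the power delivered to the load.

P_reflected ≈ 21.4 W; P_delivered ≈ 6.97 W

|Γ| = |(-18.9 − j137)/(81.1 − j137)| = 0.869
|Γ|² = 0.755
P_refl = |Γ|²·P_inc = 21.4 W, P_del = (1 − |Γ|²)·P_inc = 6.97 W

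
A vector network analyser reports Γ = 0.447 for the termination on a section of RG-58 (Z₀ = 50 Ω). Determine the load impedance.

Z_L = Z_0·(1 + Γ)/(1 − Γ) = 50·(1.45)/(0.553)

Z_L ≈ 131 Ω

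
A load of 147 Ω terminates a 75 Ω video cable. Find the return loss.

RL ≈ 9.78 dB

Γ = (147 − 75)/(147 + 75) = 0.324
RL = −20·log₁₀|Γ| = −20·log₁₀(0.324)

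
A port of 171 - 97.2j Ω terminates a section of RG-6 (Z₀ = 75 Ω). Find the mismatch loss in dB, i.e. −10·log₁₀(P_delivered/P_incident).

Γ = (96 − j97.2)/(246 − j97.2), |Γ| = 0.516
|Γ|² = 0.267, so P_del/P_inc = 1 − |Γ|² = 0.733
ML = −10·log₁₀(1 − |Γ|²)

mismatch loss ≈ 1.35 dB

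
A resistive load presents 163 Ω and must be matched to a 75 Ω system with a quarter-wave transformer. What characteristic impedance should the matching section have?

Z_qwt ≈ 111 Ω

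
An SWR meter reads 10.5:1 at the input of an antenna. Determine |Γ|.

|Γ| ≈ 0.826

|Γ| = (S − 1)/(S + 1) = (10.5 − 1)/(10.5 + 1) = 9.5/11.5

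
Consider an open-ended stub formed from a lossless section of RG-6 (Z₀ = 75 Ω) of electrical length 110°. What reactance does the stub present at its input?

tan(βl) = -2.75
For an open-ended stub, Z_in = −jZ_0·cot(βl) = −jZ_0/tan(βl)

X_in ≈ 27.3 Ω (inductive)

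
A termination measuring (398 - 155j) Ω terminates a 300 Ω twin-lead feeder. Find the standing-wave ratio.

Γ = (Z_L − Z_0)/(Z_L + Z_0) = (98 − j155)/(698 − j155)
|Γ| = 183/715 = 0.256
VSWR = (1 + |Γ|)/(1 − |Γ|) = 1.26/0.744

VSWR ≈ 1.69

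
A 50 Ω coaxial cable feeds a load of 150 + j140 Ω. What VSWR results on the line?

VSWR ≈ 5.77

Γ = (Z_L − Z_0)/(Z_L + Z_0) = (100 + j140)/(200 + j140)
|Γ| = 172/244 = 0.705
VSWR = (1 + |Γ|)/(1 − |Γ|) = 1.7/0.295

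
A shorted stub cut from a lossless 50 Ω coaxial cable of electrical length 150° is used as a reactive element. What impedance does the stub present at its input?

tan(βl) = -0.577
For a shorted stub, Z_in = jZ_0·tan(βl)

Z_in ≈ −j28.9 Ω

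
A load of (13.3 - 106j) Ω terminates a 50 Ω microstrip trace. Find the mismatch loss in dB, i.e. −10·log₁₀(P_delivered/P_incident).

mismatch loss ≈ 7.58 dB

Γ = (-36.7 − j106)/(63.3 − j106), |Γ| = 0.909
|Γ|² = 0.825, so P_del/P_inc = 1 − |Γ|² = 0.175
ML = −10·log₁₀(1 − |Γ|²)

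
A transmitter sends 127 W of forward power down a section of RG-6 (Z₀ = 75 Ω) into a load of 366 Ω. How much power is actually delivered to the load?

Γ = (366 − 75)/(366 + 75) = 0.66
|Γ|² = 0.435
P_refl = |Γ|²·P_inc = 55.3 W, P_del = (1 − |Γ|²)·P_inc = 71.7 W

P_delivered ≈ 71.7 W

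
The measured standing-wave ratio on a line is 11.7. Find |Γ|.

|Γ| ≈ 0.843

|Γ| = (S − 1)/(S + 1) = (11.7 − 1)/(11.7 + 1) = 10.7/12.7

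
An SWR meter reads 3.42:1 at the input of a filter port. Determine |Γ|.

|Γ| ≈ 0.548

|Γ| = (S − 1)/(S + 1) = (3.42 − 1)/(3.42 + 1) = 2.42/4.42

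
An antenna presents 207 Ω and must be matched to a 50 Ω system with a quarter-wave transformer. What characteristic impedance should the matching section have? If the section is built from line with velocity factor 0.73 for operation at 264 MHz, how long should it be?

Z_qwt ≈ 102 Ω; length ≈ 20.7 cm

Z_qwt = √(Z_0·R_L) = √(50 × 207) = √10350
λ = 0.73·c/f = 0.83 m, so l = λ/4 = 0.207 m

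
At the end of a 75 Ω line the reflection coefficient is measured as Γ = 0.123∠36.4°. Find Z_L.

Z_L = Z_0·(1 + Γ)/(1 − Γ) = 75·(1.1 + j0.073)/(0.901 − j0.073)

Z_L ≈ 90.4 + j13.4 Ω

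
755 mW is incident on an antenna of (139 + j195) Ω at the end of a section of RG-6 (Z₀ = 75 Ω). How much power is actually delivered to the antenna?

|Γ| = |(64 + j195)/(214 + j195)| = 0.709
|Γ|² = 0.503
P_refl = |Γ|²·P_inc = 379 mW, P_del = (1 − |Γ|²)·P_inc = 376 mW

P_delivered ≈ 376 mW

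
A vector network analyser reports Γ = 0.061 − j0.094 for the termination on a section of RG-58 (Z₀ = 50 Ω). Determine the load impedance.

Z_L ≈ 55.4 − j10.6 Ω

Z_L = Z_0·(1 + Γ)/(1 − Γ) = 50·(1.06 − j0.094)/(0.939 + j0.094)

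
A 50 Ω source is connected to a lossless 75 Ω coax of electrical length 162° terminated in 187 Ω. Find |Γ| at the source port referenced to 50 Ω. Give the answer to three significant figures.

tan(βl) = -0.325
Z_in = Z_0·(Z_L + jZ_0·tanβl)/(Z_0 + jZ_L·tanβl) = 125 + j76.8 Ω
Γ_s = (Z_in − Z_s)/(Z_in + Z_s) = (74.8 + j76.8)/(175 + j76.8), |Γ_s| = 0.561

|Γ| ≈ 0.561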